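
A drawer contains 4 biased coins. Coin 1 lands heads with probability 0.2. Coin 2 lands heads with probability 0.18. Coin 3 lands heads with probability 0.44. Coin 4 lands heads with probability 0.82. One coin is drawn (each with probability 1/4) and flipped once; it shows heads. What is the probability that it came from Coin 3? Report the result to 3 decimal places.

P(heads|C1) = 0.2; P(heads|C2) = 0.18; P(heads|C3) = 0.44; P(heads|C4) = 0.82.
Prior × likelihood for each source: 0.25·0.2=0.05000, 0.25·0.18=0.04500, 0.25·0.44=0.1100, 0.25·0.82=0.2050. Summing gives P(heads) = 0.41000.
P(Coin 3 | heads) = 0.1100 / 0.41000 = 0.268.

Posterior probability ≈ 0.268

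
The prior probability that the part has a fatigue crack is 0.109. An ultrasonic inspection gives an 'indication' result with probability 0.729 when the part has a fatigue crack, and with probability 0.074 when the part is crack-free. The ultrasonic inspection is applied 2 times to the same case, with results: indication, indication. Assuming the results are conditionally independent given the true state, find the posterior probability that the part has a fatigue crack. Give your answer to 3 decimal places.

Posterior P(H) ≈ 0.922

Let H be the event that the part has a fatigue crack; start with P(H) = 0.109. P('indication'|H) = 0.729, P('indication'|¬H) = 0.074.
Update on result 1 ('indication'): P(H) ← 0.729·0.1090 / (0.729·0.1090 + 0.074·0.8910) = 0.079461/0.14539 = 0.5465.
Update on result 2 ('indication'): P(H) ← 0.729·0.5465 / (0.729·0.5465 + 0.074·0.4535) = 0.39841/0.43197 = 0.9223.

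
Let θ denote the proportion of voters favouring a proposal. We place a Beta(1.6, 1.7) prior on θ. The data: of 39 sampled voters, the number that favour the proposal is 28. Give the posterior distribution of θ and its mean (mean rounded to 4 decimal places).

Posterior: Beta(29.6, 12.7); mean ≈ 0.6998

The binomial likelihood is conjugate to the Beta prior: with 28 successes and 11 failures, the posterior is Beta(1.6+28, 1.7+11) = Beta(29.6, 12.7).
E[θ | data] = 29.6/(29.6+12.7) = 0.6998.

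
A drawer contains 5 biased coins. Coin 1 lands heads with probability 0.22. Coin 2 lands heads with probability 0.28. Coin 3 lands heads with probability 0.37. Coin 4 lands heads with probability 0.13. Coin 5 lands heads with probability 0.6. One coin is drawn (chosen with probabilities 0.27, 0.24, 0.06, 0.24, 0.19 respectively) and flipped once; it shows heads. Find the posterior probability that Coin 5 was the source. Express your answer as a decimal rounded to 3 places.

Posterior probability ≈ 0.388

Tabulate prior·likelihood by source: [1] prior 0.27, lik 0.22, product 0.05940; [2] prior 0.24, lik 0.28, product 0.06720; [3] prior 0.06, lik 0.37, product 0.02220; [4] prior 0.24, lik 0.13, product 0.03120; [5] prior 0.19, lik 0.6, product 0.1140.
Normalizing constant = 0.29400; the posterior for Coin 5 is its product over the sum, 0.1140/0.29400 = 0.388.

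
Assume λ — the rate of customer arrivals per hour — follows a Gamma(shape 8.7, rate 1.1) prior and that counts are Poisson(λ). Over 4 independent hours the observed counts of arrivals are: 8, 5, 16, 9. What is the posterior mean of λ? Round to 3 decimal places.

Posterior mean ≈ 9.157

The Poisson likelihood adds the total count to the shape and the number of exposure periods to the rate. Here ∑xᵢ = 38 and n = 4, so shape 8.7→46.7 and rate 1.1→5.1.
Posterior mean = shape/rate = 46.7/5.1 = 9.157.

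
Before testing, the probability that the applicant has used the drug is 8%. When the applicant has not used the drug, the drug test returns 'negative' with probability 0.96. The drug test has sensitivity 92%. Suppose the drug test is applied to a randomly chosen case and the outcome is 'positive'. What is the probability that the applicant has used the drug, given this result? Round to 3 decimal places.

Let H be the event that the applicant has used the drug. P(H) = 0.08, so P(¬H) = 0.92. With E the 'positive' result, P(E|H) = 0.92 and P(E|¬H) = 0.04.
P(E) = 0.92·0.08 + 0.04·0.92 = 0.073600 + 0.036800 = 0.11040.
By Bayes' theorem, P(H|E) = 0.073600 / 0.11040 = 0.667.

P(H | E) ≈ 0.667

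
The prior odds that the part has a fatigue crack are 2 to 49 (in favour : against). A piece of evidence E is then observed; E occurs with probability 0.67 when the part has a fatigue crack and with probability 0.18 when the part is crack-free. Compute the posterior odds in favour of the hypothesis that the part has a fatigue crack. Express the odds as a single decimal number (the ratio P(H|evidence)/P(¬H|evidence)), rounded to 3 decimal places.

Prior odds = 2/49 = 0.040816.
Likelihood ratio for E = 0.67/0.18 = 3.7222.
Posterior odds = prior odds × LR = 0.15193.

Posterior odds ≈ 0.152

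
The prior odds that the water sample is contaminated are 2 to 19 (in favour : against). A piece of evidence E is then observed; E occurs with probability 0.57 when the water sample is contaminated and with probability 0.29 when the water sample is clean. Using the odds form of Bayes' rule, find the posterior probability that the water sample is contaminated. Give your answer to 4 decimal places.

Prior odds = 2/19 = 0.10526. In log-odds, ln(0.10526) = -2.2513.
Add log likelihood ratio: ln(1.9655) = 0.67576.
Posterior log-odds = -1.5755, so posterior odds = exp(-1.5755) = 0.20690. Converting, P(H|E) = 0.20690/1.2069 = 0.1714.

Posterior probability ≈ 0.1714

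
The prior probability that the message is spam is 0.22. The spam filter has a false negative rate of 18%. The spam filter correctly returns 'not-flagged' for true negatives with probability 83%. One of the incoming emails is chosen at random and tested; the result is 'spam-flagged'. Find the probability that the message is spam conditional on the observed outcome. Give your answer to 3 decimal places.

P(H | E) ≈ 0.576

Write H for 'the message is spam'. Prior odds H:¬H = 0.22/0.78 = 0.28205. For the 'spam-flagged' outcome, the likelihood ratio is 0.82/0.17 = 4.8235.
Posterior odds = 0.28205 × 4.8235 = 1.3605, so P(H|E) = 1.3605/(1+1.3605) = 0.576.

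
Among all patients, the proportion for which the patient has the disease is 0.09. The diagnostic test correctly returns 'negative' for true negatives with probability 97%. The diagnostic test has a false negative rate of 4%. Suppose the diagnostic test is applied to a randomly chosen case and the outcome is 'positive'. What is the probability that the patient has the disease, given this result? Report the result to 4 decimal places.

P(H | E) ≈ 0.7599

Let H be the event that the patient has the disease. P(H) = 0.09, so P(¬H) = 0.91. With E the 'positive' result, P(E|H) = 0.96 and P(E|¬H) = 0.03.
P(E) = 0.96·0.09 + 0.03·0.91 = 0.086400 + 0.027300 = 0.11370.
By Bayes' theorem, P(H|E) = 0.086400 / 0.11370 = 0.7599.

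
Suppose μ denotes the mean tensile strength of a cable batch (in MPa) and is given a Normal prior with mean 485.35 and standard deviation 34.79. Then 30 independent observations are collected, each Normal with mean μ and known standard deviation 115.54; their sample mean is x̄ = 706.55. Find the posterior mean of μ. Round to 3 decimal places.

Posterior mean ≈ 647.087

With known σ, the Normal prior is conjugate. Weight on the data is w = (n/σ²)/(n/σ² + 1/τ₀²) = 0.00224728/(0.00224728+0.00082621) = 0.73118.
Posterior mean = w·x̄ + (1−w)·μ₀ = 0.73118·706.55 + 0.26882·485.35 = 647.087.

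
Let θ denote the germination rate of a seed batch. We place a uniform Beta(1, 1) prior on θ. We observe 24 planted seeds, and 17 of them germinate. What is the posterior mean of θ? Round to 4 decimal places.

Posterior mean ≈ 0.6923

The binomial likelihood is conjugate to the Beta prior: with 17 successes and 7 failures, the posterior is Beta(1+17, 1+7) = Beta(18, 8).
E[θ | data] = 18/(18+8) = 0.6923.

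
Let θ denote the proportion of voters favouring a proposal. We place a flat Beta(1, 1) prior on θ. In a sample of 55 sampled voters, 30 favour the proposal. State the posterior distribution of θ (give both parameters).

Posterior: Beta(31, 26)

The binomial likelihood is conjugate to the Beta prior: with 30 successes and 25 failures, the posterior is Beta(1+30, 1+25) = Beta(31, 26).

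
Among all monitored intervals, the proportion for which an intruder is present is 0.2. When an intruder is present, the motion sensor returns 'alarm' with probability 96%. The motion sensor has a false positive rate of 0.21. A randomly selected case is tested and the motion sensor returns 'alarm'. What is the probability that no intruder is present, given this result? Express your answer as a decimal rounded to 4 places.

Write H for 'an intruder is present'. Prior odds H:¬H = 0.2/0.8 = 0.25000. For the 'alarm' outcome, the likelihood ratio is 0.96/0.21 = 4.5714.
Posterior odds = 0.25000 × 4.5714 = 1.1429, so P(H|E) = 1.1429/(1+1.1429) = 0.5333. Then P(¬H|E) = 1 − 0.5333 = 0.4667.

P(¬H | E) ≈ 0.4667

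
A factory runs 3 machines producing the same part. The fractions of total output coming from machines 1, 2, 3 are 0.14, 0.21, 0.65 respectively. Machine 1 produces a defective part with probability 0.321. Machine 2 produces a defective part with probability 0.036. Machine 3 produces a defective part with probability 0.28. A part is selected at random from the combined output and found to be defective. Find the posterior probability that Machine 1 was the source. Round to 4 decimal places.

Tabulate prior·likelihood by source: [1] prior 0.14, lik 0.321, product 0.04494; [2] prior 0.21, lik 0.036, product 0.007560; [3] prior 0.65, lik 0.28, product 0.1820.
Normalizing constant = 0.23450; the posterior for Machine 1 is its product over the sum, 0.04494/0.23450 = 0.1916.

Posterior probability ≈ 0.1916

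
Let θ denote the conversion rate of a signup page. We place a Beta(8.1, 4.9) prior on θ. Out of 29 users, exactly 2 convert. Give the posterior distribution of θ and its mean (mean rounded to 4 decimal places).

Observing 2 successes and 27 failures updates Beta(8.1, 4.9) by adding the success and failure counts to the two shape parameters: α = 8.1+2 = 10.1, β = 4.9+27 = 31.9.
Posterior mean = α/(α+β) = 10.1/42 = 0.2405.

Posterior: Beta(10.1, 31.9); mean ≈ 0.2405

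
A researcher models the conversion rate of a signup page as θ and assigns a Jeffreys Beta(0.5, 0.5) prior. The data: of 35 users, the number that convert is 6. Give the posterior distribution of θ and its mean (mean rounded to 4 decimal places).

Posterior: Beta(6.5, 29.5); mean ≈ 0.1806

The binomial likelihood is conjugate to the Beta prior: with 6 successes and 29 failures, the posterior is Beta(0.5+6, 0.5+29) = Beta(6.5, 29.5).
E[θ | data] = 6.5/(6.5+29.5) = 0.1806.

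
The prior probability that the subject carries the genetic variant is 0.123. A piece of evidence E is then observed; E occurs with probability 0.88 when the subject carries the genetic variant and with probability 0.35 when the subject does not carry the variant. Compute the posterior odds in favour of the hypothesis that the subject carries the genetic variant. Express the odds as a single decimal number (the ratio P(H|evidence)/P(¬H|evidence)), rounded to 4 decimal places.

Prior odds = 0.123/(1−0.123) = 0.14025. In log-odds, ln(0.14025) = -1.9643.
Add log likelihood ratio: ln(2.5143) = 0.92199.
Posterior log-odds = -1.0423, so posterior odds = exp(-1.0423) = 0.35263.

Posterior odds ≈ 0.3526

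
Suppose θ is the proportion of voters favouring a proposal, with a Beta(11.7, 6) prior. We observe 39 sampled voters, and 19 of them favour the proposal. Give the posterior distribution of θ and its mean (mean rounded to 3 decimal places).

Posterior: Beta(30.7, 26); mean ≈ 0.541

Observing 19 successes and 20 failures updates Beta(11.7, 6) by adding the success and failure counts to the two shape parameters: α = 11.7+19 = 30.7, β = 6+20 = 26.
Posterior mean = α/(α+β) = 30.7/56.7 = 0.541.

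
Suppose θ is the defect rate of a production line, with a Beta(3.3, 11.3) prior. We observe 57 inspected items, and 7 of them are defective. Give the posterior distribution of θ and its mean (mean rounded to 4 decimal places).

The binomial likelihood is conjugate to the Beta prior: with 7 successes and 50 failures, the posterior is Beta(3.3+7, 11.3+50) = Beta(10.3, 61.3).
Posterior mean = α/(α+β) = 10.3/71.6 = 0.1439.

Posterior: Beta(10.3, 61.3); mean ≈ 0.1439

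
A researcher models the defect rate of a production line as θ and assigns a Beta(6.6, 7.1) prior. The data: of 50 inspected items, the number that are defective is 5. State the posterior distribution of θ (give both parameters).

Posterior: Beta(11.6, 52.1)

Observing 5 successes and 45 failures updates Beta(6.6, 7.1) by adding the success and failure counts to the two shape parameters: α = 6.6+5 = 11.6, β = 7.1+45 = 52.1.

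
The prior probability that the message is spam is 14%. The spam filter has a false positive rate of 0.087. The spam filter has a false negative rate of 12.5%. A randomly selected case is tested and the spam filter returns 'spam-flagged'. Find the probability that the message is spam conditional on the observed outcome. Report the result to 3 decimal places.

Let H be the event that the message is spam. P(H) = 0.14, so P(¬H) = 0.86. With E the 'spam-flagged' result, P(E|H) = 0.875 and P(E|¬H) = 0.087.
P(E) = 0.875·0.14 + 0.087·0.86 = 0.12250 + 0.074820 = 0.19732.
By Bayes' theorem, P(H|E) = 0.12250 / 0.19732 = 0.621.

P(H | E) ≈ 0.621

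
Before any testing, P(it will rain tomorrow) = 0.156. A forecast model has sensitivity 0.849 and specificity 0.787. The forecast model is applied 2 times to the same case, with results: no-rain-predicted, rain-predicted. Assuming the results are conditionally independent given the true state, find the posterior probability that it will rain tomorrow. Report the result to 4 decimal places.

Posterior P(H) ≈ 0.1238

Let H be the event that it will rain tomorrow; start with P(H) = 0.156. P('rain-predicted'|H) = 0.849, P('rain-predicted'|¬H) = 0.213.
Update on result 1 ('no-rain-predicted'): P(H) ← 0.151·0.1560 / (0.151·0.1560 + 0.787·0.8440) = 0.023556/0.68778 = 0.0342.
Update on result 2 ('rain-predicted'): P(H) ← 0.849·0.0342 / (0.849·0.0342 + 0.213·0.9658) = 0.029078/0.23478 = 0.1238.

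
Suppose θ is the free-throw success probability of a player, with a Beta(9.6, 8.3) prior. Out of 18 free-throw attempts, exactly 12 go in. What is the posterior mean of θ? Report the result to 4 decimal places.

The binomial likelihood is conjugate to the Beta prior: with 12 successes and 6 failures, the posterior is Beta(9.6+12, 8.3+6) = Beta(21.6, 14.3).
E[θ | data] = 21.6/(21.6+14.3) = 0.6017.

Posterior mean ≈ 0.6017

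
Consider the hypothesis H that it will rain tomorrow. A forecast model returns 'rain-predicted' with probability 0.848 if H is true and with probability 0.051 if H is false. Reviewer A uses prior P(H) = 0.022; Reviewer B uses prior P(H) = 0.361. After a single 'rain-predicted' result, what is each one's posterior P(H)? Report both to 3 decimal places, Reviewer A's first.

Reviewer A: 0.272; Reviewer B: 0.904

The likelihood ratio for a 'rain-predicted' result is 0.848/0.051 = 16.627.
Reviewer A: prior odds 0.022/0.978 = 0.022495; posterior odds 0.37403; posterior probability 0.272.
Reviewer B: prior odds 0.361/0.639 = 0.56495; posterior odds 9.3936; posterior probability 0.904.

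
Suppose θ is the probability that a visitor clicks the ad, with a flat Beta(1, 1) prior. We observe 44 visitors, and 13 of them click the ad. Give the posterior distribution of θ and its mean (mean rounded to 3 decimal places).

Posterior: Beta(14, 32); mean ≈ 0.304

Observing 13 successes and 31 failures updates Beta(1, 1) by adding the success and failure counts to the two shape parameters: α = 1+13 = 14, β = 1+31 = 32.
E[θ | data] = 14/(14+32) = 0.304.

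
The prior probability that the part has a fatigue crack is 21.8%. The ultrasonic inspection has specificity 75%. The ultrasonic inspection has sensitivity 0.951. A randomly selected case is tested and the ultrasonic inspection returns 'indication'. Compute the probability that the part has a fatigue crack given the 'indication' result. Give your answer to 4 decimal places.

P(H | E) ≈ 0.5147

Let H be the event that the part has a fatigue crack. P(H) = 0.218, so P(¬H) = 0.782. With E the 'indication' result, P(E|H) = 0.951 and P(E|¬H) = 0.25.
P(E) = 0.951·0.218 + 0.25·0.782 = 0.20732 + 0.19550 = 0.40282.
By Bayes' theorem, P(H|E) = 0.20732 / 0.40282 = 0.5147.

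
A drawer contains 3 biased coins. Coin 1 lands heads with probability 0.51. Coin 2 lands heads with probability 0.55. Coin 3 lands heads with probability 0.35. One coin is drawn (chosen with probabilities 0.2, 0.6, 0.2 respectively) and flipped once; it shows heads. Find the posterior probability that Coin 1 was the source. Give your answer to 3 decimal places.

Tabulate prior·likelihood by source: [1] prior 0.2, lik 0.51, product 0.1020; [2] prior 0.6, lik 0.55, product 0.3300; [3] prior 0.2, lik 0.35, product 0.07000.
Normalizing constant = 0.50200; the posterior for Coin 1 is its product over the sum, 0.1020/0.50200 = 0.203.

Posterior probability ≈ 0.203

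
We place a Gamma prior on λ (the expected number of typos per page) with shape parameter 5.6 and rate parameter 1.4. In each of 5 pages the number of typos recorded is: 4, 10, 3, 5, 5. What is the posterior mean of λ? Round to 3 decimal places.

Posterior mean ≈ 5.094

The Poisson likelihood adds the total count to the shape and the number of exposure periods to the rate. Here ∑xᵢ = 27 and n = 5, so shape 5.6→32.6 and rate 1.4→6.4.
E[λ | data] = 32.6/6.4 = 5.094.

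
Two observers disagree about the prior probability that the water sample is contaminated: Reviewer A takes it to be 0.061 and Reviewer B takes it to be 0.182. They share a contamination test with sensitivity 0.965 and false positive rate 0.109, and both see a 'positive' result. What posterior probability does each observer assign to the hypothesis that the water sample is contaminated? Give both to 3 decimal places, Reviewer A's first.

Reviewer A: 0.365; Reviewer B: 0.663

P('+'|H) = 0.965, P('+'|¬H) = 0.109.
Reviewer A: numerator 0.965·0.061 = 0.058865; evidence = 0.058865+0.109·0.939 = 0.16122; posterior = 0.365.
Reviewer B: numerator 0.965·0.182 = 0.17563; evidence = 0.17563+0.109·0.818 = 0.26479; posterior = 0.663.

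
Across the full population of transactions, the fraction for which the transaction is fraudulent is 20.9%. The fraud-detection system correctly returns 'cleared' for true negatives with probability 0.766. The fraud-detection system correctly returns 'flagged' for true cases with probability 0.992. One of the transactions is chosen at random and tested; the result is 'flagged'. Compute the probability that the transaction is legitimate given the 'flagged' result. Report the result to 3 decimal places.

P(¬H | E) ≈ 0.472

Write H for 'the transaction is fraudulent'. Prior odds H:¬H = 0.209/0.791 = 0.26422. For the 'flagged' outcome, the likelihood ratio is 0.992/0.234 = 4.2393.
Posterior odds = 0.26422 × 4.2393 = 1.1201, so P(H|E) = 1.1201/(1+1.1201) = 0.528. Then P(¬H|E) = 1 − 0.528 = 0.472.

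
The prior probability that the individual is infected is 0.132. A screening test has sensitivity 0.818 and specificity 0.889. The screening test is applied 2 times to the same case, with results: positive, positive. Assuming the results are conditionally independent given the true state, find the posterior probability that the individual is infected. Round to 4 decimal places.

With H the event that the individual is infected, the joint likelihood of the observed sequence is P(data|H) = 0.818·0.818 = 0.66912 and P(data|¬H) = 0.111·0.111 = 0.012321.
Bayes: P(H|data) = 0.132·0.66912 / (0.132·0.66912 + 0.868·0.012321) = 0.088324/0.099019 = 0.8920.

Posterior P(H) ≈ 0.8920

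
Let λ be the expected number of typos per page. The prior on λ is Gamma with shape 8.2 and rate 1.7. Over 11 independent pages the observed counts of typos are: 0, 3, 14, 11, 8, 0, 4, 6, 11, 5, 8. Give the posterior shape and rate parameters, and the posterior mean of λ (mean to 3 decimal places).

Total count ∑xᵢ = 70 over n = 11 pages.
Gamma is conjugate to the Poisson likelihood: posterior is Gamma(shape = 8.2+70 = 78.2, rate = 1.7+11 = 12.7).
E[λ | data] = 78.2/12.7 = 6.157.

Posterior: Gamma(shape=78.2, rate=12.7); mean ≈ 6.157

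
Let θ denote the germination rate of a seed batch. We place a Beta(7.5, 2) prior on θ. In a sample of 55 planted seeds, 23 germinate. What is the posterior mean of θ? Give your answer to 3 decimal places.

Posterior mean ≈ 0.473

Observing 23 successes and 32 failures updates Beta(7.5, 2) by adding the success and failure counts to the two shape parameters: α = 7.5+23 = 30.5, β = 2+32 = 34.
Posterior mean = α/(α+β) = 30.5/64.5 = 0.473.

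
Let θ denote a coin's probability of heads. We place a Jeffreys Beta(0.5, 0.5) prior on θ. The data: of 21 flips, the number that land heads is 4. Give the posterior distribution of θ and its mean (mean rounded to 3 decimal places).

The binomial likelihood is conjugate to the Beta prior: with 4 successes and 17 failures, the posterior is Beta(0.5+4, 0.5+17) = Beta(4.5, 17.5).
E[θ | data] = 4.5/(4.5+17.5) = 0.205.

Posterior: Beta(4.5, 17.5); mean ≈ 0.205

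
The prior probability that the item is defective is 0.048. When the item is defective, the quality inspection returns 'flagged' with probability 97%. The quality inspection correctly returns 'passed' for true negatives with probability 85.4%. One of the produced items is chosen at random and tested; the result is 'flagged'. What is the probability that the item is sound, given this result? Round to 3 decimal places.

Write H for 'the item is defective'. Prior odds H:¬H = 0.048/0.952 = 0.050420. For the 'flagged' outcome, the likelihood ratio is 0.97/0.146 = 6.6438.
Posterior odds = 0.050420 × 6.6438 = 0.33498, so P(H|E) = 0.33498/(1+0.33498) = 0.251. Then P(¬H|E) = 1 − 0.251 = 0.749.

P(¬H | E) ≈ 0.749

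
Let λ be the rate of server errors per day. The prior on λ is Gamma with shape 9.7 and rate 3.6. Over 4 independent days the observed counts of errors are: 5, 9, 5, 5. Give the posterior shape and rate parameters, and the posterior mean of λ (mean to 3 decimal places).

Total count ∑xᵢ = 24 over n = 4 days.
Gamma is conjugate to the Poisson likelihood: posterior is Gamma(shape = 9.7+24 = 33.7, rate = 3.6+4 = 7.6).
E[λ | data] = 33.7/7.6 = 4.434.

Posterior: Gamma(shape=33.7, rate=7.6); mean ≈ 4.434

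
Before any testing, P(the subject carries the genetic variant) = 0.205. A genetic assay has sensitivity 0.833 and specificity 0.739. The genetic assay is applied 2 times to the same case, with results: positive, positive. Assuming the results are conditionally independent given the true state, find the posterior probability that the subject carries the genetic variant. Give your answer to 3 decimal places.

With H the event that the subject carries the genetic variant, the joint likelihood of the observed sequence is P(data|H) = 0.833·0.833 = 0.69389 and P(data|¬H) = 0.261·0.261 = 0.068121.
Bayes: P(H|data) = 0.205·0.69389 / (0.205·0.69389 + 0.795·0.068121) = 0.14225/0.19640 = 0.7243.

Posterior P(H) ≈ 0.724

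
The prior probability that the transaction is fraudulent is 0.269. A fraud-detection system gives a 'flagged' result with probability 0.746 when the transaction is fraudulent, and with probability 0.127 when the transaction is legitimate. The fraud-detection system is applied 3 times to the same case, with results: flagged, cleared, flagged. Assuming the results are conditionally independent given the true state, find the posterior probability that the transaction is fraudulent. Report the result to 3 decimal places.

Posterior P(H) ≈ 0.787

Let H be the event that the transaction is fraudulent; start with P(H) = 0.269. P('flagged'|H) = 0.746, P('flagged'|¬H) = 0.127.
Update on result 1 ('flagged'): P(H) ← 0.746·0.2690 / (0.746·0.2690 + 0.127·0.7310) = 0.20067/0.29351 = 0.6837.
Update on result 2 ('cleared'): P(H) ← 0.254·0.6837 / (0.254·0.6837 + 0.873·0.3163) = 0.17366/0.44979 = 0.3861.
Update on result 3 ('flagged'): P(H) ← 0.746·0.3861 / (0.746·0.3861 + 0.127·0.6139) = 0.28803/0.36599 = 0.7870.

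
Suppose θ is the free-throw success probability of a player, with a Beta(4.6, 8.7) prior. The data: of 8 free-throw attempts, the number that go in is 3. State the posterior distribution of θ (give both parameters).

The binomial likelihood is conjugate to the Beta prior: with 3 successes and 5 failures, the posterior is Beta(4.6+3, 8.7+5) = Beta(7.6, 13.7).

Posterior: Beta(7.6, 13.7)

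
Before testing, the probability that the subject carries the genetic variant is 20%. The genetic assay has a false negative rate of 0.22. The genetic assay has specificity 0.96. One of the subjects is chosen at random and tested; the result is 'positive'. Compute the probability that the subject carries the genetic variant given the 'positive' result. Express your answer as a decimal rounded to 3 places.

Let H be the event that the subject carries the genetic variant. P(H) = 0.2, so P(¬H) = 0.8. With E the 'positive' result, P(E|H) = 0.78 and P(E|¬H) = 0.04.
P(E) = 0.78·0.2 + 0.04·0.8 = 0.15600 + 0.032000 = 0.18800.
By Bayes' theorem, P(H|E) = 0.15600 / 0.18800 = 0.830.

P(H | E) ≈ 0.830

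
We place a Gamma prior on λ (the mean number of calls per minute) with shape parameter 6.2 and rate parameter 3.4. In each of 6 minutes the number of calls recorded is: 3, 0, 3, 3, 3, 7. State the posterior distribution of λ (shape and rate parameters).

The Poisson likelihood adds the total count to the shape and the number of exposure periods to the rate. Here ∑xᵢ = 19 and n = 6, so shape 6.2→25.2 and rate 3.4→9.4.

Posterior: Gamma(shape=25.2, rate=9.4)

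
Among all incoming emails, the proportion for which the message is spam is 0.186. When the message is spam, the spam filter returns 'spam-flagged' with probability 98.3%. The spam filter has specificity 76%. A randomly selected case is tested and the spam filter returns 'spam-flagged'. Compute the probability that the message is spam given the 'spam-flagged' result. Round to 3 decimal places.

Let H be the event that the message is spam. P(H) = 0.186, so P(¬H) = 0.814. With E the 'spam-flagged' result, P(E|H) = 0.983 and P(E|¬H) = 0.24.
P(E) = 0.983·0.186 + 0.24·0.814 = 0.18284 + 0.19536 = 0.37820.
By Bayes' theorem, P(H|E) = 0.18284 / 0.37820 = 0.483.

P(H | E) ≈ 0.483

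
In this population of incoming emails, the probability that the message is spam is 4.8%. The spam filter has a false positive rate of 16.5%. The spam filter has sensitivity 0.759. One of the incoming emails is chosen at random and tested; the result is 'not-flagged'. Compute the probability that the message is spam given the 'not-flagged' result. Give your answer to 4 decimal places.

P(H | E) ≈ 0.0143

Write H for 'the message is spam'. Prior odds H:¬H = 0.048/0.952 = 0.050420. For the 'not-flagged' outcome, the likelihood ratio is 0.241/0.835 = 0.28862.
Posterior odds = 0.050420 × 0.28862 = 0.014552, so P(H|E) = 0.014552/(1+0.014552) = 0.0143.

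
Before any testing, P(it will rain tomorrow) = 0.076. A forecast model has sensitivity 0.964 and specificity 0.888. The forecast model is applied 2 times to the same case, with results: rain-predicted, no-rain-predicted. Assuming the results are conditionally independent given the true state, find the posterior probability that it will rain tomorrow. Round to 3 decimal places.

Let H be the event that it will rain tomorrow; start with P(H) = 0.076. P('rain-predicted'|H) = 0.964, P('rain-predicted'|¬H) = 0.112.
Update on result 1 ('rain-predicted'): P(H) ← 0.964·0.0760 / (0.964·0.0760 + 0.112·0.9240) = 0.073264/0.17675 = 0.4145.
Update on result 2 ('no-rain-predicted'): P(H) ← 0.036·0.4145 / (0.036·0.4145 + 0.888·0.5855) = 0.014922/0.53484 = 0.0279.

Posterior P(H) ≈ 0.028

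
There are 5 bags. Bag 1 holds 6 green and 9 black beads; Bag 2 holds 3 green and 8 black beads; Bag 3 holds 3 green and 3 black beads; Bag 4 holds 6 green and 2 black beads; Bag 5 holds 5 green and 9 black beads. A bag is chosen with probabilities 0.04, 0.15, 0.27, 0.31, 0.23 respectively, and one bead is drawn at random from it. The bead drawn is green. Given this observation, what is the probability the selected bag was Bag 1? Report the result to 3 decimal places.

Posterior probability ≈ 0.032

Tabulate prior·likelihood by source: [1] prior 0.04, lik 0.4, product 0.01600; [2] prior 0.15, lik 0.2727, product 0.04091; [3] prior 0.27, lik 0.5, product 0.1350; [4] prior 0.31, lik 0.75, product 0.2325; [5] prior 0.23, lik 0.3571, product 0.08214.
Normalizing constant = 0.50655; the posterior for Bag 1 is its product over the sum, 0.01600/0.50655 = 0.032.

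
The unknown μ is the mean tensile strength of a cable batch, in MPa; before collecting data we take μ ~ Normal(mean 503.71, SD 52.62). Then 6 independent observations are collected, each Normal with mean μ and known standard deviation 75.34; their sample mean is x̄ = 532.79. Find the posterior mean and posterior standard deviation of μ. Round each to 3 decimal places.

Posterior mean ≈ 525.385; posterior SD ≈ 26.554

Prior precision 1/τ₀² = 1/52.62² = 0.00036116; data precision n/σ² = 6/75.34² = 0.00105706.
Posterior precision = 0.00036116 + 0.00105706 = 0.00141822, giving posterior SD = 1/√0.00141822 = 26.554.
Posterior mean = (0.00036116·503.71 + 0.00105706·532.79) / 0.00141822 = 525.385.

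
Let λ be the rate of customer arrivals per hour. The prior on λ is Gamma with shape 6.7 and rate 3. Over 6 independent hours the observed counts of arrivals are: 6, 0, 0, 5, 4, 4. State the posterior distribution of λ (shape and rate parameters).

Posterior: Gamma(shape=25.7, rate=9)

The Poisson likelihood adds the total count to the shape and the number of exposure periods to the rate. Here ∑xᵢ = 19 and n = 6, so shape 6.7→25.7 and rate 3→9.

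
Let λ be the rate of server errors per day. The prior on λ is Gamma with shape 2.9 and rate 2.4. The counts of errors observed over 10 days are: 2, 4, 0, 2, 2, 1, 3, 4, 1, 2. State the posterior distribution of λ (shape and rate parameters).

The Poisson likelihood adds the total count to the shape and the number of exposure periods to the rate. Here ∑xᵢ = 21 and n = 10, so shape 2.9→23.9 and rate 2.4→12.4.

Posterior: Gamma(shape=23.9, rate=12.4)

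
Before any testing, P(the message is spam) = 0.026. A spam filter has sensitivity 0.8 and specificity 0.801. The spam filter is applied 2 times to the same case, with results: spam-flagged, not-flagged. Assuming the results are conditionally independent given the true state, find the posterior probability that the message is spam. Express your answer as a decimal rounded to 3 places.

Posterior P(H) ≈ 0.026

Let H be the event that the message is spam; start with P(H) = 0.026. P('spam-flagged'|H) = 0.8, P('spam-flagged'|¬H) = 0.199.
Update on result 1 ('spam-flagged'): P(H) ← 0.8·0.0260 / (0.8·0.0260 + 0.199·0.9740) = 0.020800/0.21463 = 0.0969.
Update on result 2 ('not-flagged'): P(H) ← 0.2·0.0969 / (0.2·0.0969 + 0.801·0.9031) = 0.019383/0.74276 = 0.0261.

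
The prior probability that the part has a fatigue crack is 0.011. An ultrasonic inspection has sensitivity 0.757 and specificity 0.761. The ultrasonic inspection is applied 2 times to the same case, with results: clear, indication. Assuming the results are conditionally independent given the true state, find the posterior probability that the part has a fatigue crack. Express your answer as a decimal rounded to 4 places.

With H the event that the part has a fatigue crack, the joint likelihood of the observed sequence is P(data|H) = 0.243·0.757 = 0.18395 and P(data|¬H) = 0.761·0.239 = 0.18188.
Bayes: P(H|data) = 0.011·0.18395 / (0.011·0.18395 + 0.989·0.18188) = 0.0020235/0.18190 = 0.0111.

Posterior P(H) ≈ 0.0111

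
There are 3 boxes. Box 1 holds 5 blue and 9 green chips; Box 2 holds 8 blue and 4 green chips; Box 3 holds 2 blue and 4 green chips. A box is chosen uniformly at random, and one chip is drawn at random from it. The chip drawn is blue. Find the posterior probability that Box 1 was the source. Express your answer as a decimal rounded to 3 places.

Posterior probability ≈ 0.263

P(blue|Box 1) = 0.3571; P(blue|Box 2) = 0.6667; P(blue|Box 3) = 0.3333.
Prior × likelihood for each source: 0.333333·0.3571=0.1190, 0.333333·0.6667=0.2222, 0.333333·0.3333=0.1111. Summing gives P(blue) = 0.45238.
P(Box 1 | blue) = 0.1190 / 0.45238 = 0.263.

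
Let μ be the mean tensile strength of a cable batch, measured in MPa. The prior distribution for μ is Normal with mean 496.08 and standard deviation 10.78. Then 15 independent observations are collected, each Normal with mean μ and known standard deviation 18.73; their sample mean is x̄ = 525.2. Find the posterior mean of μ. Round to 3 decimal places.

Prior precision 1/τ₀² = 1/10.78² = 0.00860523; data precision n/σ² = 15/18.73² = 0.0427578.
Posterior precision = 0.00860523 + 0.0427578 = 0.0513631.
Posterior mean = (0.00860523·496.08 + 0.0427578·525.2) / 0.0513631 = 520.321.

Posterior mean ≈ 520.321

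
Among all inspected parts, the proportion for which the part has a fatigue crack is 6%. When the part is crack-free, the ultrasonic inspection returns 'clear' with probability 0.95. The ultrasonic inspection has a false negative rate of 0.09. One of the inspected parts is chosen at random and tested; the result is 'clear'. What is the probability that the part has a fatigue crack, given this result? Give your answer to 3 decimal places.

P(H | E) ≈ 0.006

Let H be the event that the part has a fatigue crack. P(H) = 0.06, so P(¬H) = 0.94. With E the 'clear' result, P(E|H) = 0.09 and P(E|¬H) = 0.95.
P(E) = 0.09·0.06 + 0.95·0.94 = 0.0054000 + 0.89300 = 0.89840.
By Bayes' theorem, P(H|E) = 0.0054000 / 0.89840 = 0.006.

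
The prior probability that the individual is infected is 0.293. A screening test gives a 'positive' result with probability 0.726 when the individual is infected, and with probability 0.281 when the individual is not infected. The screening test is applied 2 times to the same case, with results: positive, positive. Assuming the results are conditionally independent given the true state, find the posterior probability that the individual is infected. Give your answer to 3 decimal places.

Posterior P(H) ≈ 0.734

Let H be the event that the individual is infected; start with P(H) = 0.293. P('positive'|H) = 0.726, P('positive'|¬H) = 0.281.
Update on result 1 ('positive'): P(H) ← 0.726·0.2930 / (0.726·0.2930 + 0.281·0.7070) = 0.21272/0.41139 = 0.5171.
Update on result 2 ('positive'): P(H) ← 0.726·0.5171 / (0.726·0.5171 + 0.281·0.4829) = 0.37540/0.51110 = 0.7345.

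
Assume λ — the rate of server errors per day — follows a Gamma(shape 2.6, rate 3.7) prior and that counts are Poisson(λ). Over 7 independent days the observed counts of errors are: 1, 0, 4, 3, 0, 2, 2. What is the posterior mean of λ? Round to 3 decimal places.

The Poisson likelihood adds the total count to the shape and the number of exposure periods to the rate. Here ∑xᵢ = 12 and n = 7, so shape 2.6→14.6 and rate 3.7→10.7.
Posterior mean = shape/rate = 14.6/10.7 = 1.364.

Posterior mean ≈ 1.364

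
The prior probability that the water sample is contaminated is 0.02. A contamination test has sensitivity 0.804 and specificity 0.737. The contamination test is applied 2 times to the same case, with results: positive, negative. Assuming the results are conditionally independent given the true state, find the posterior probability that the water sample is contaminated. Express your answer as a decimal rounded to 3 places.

Posterior P(H) ≈ 0.016

Let H be the event that the water sample is contaminated; start with P(H) = 0.02. P('positive'|H) = 0.804, P('positive'|¬H) = 0.263.
Update on result 1 ('positive'): P(H) ← 0.804·0.0200 / (0.804·0.0200 + 0.263·0.9800) = 0.016080/0.27382 = 0.0587.
Update on result 2 ('negative'): P(H) ← 0.196·0.0587 / (0.196·0.0587 + 0.737·0.9413) = 0.011510/0.70523 = 0.0163.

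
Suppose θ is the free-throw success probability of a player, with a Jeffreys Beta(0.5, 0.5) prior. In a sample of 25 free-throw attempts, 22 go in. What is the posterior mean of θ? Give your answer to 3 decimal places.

Observing 22 successes and 3 failures updates Beta(0.5, 0.5) by adding the success and failure counts to the two shape parameters: α = 0.5+22 = 22.5, β = 0.5+3 = 3.5.
E[θ | data] = 22.5/(22.5+3.5) = 0.865.

Posterior mean ≈ 0.865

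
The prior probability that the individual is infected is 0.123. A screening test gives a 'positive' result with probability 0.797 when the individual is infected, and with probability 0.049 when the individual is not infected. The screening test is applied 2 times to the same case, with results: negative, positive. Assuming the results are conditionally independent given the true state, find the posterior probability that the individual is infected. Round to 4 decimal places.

Posterior P(H) ≈ 0.3275

Let H be the event that the individual is infected; start with P(H) = 0.123. P('positive'|H) = 0.797, P('positive'|¬H) = 0.049.
Update on result 1 ('negative'): P(H) ← 0.203·0.1230 / (0.203·0.1230 + 0.951·0.8770) = 0.024969/0.85900 = 0.0291.
Update on result 2 ('positive'): P(H) ← 0.797·0.0291 / (0.797·0.0291 + 0.049·0.9709) = 0.023167/0.070743 = 0.3275.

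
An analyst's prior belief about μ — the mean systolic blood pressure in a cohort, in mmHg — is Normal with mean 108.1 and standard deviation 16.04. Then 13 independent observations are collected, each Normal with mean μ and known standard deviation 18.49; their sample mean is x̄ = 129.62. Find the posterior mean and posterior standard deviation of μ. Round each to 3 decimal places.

With known σ, the Normal prior is conjugate. Weight on the data is w = (n/σ²)/(n/σ² + 1/τ₀²) = 0.0380250/(0.0380250+0.00388679) = 0.90726.
Posterior mean = w·x̄ + (1−w)·μ₀ = 0.90726·129.62 + 0.092737·108.1 = 127.624. Posterior variance = 1/(0.0380250+0.00388679) = 23.8596, so SD = 4.885.

Posterior mean ≈ 127.624; posterior SD ≈ 4.885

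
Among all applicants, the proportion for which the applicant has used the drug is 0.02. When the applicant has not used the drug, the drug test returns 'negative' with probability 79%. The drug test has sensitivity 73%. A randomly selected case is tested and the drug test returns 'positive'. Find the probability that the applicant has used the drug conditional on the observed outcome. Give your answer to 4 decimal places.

P(H | E) ≈ 0.0662

Write H for 'the applicant has used the drug'. Prior odds H:¬H = 0.02/0.98 = 0.020408. For the 'positive' outcome, the likelihood ratio is 0.73/0.21 = 3.4762.
Posterior odds = 0.020408 × 3.4762 = 0.070943, so P(H|E) = 0.070943/(1+0.070943) = 0.0662.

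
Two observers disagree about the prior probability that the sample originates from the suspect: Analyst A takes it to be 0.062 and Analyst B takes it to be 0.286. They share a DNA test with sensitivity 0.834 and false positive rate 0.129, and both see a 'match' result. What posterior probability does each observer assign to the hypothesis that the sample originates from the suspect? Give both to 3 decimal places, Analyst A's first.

Analyst A: 0.299; Analyst B: 0.721

P('+'|H) = 0.834, P('+'|¬H) = 0.129.
Analyst A: numerator 0.834·0.062 = 0.051708; evidence = 0.051708+0.129·0.938 = 0.17271; posterior = 0.299.
Analyst B: numerator 0.834·0.286 = 0.23852; evidence = 0.23852+0.129·0.714 = 0.33063; posterior = 0.721.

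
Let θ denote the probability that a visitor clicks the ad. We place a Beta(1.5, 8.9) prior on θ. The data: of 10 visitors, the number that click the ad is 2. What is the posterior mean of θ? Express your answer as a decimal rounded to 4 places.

Posterior mean ≈ 0.1716

Observing 2 successes and 8 failures updates Beta(1.5, 8.9) by adding the success and failure counts to the two shape parameters: α = 1.5+2 = 3.5, β = 8.9+8 = 16.9.
Posterior mean = α/(α+β) = 3.5/20.4 = 0.1716.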